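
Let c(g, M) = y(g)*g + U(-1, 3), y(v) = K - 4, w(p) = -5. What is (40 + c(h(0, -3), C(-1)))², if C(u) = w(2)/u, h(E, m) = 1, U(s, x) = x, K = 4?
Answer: 1849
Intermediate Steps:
y(v) = 0 (y(v) = 4 - 4 = 0)
C(u) = -5/u
c(g, M) = 3 (c(g, M) = 0*g + 3 = 0 + 3 = 3)
(40 + c(h(0, -3), C(-1)))² = (40 + 3)² = 43² = 1849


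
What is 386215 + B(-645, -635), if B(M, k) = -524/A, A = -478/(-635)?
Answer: 92139015/239 ≈ 3.8552e+5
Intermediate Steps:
A = 478/635 (A = -478*(-1/635) = 478/635 ≈ 0.75276)
B(M, k) = -166370/239 (B(M, k) = -524/478/635 = -524*635/478 = -166370/239)
386215 + B(-645, -635) = 386215 - 166370/239 = 92139015/239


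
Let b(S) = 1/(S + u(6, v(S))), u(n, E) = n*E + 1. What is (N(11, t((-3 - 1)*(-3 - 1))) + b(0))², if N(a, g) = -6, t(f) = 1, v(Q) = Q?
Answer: 25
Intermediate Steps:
u(n, E) = 1 + E*n (u(n, E) = E*n + 1 = 1 + E*n)
b(S) = 1/(1 + 7*S) (b(S) = 1/(S + (1 + S*6)) = 1/(S + (1 + 6*S)) = 1/(1 + 7*S))
(N(11, t((-3 - 1)*(-3 - 1))) + b(0))² = (-6 + 1/(1 + 7*0))² = (-6 + 1/(1 + 0))² = (-6 + 1/1)² = (-6 + 1)² = (-5)² = 25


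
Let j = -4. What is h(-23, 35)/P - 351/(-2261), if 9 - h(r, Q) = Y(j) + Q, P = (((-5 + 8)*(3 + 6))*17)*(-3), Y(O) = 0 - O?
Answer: 10807/61047 ≈ 0.17703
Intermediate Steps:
Y(O) = -O
P = -1377 (P = ((3*9)*17)*(-3) = (27*17)*(-3) = 459*(-3) = -1377)
h(r, Q) = 5 - Q (h(r, Q) = 9 - (-1*(-4) + Q) = 9 - (4 + Q) = 9 + (-4 - Q) = 5 - Q)
h(-23, 35)/P - 351/(-2261) = (5 - 1*35)/(-1377) - 351/(-2261) = (5 - 35)*(-1/1377) - 351*(-1/2261) = -30*(-1/1377) + 351/2261 = 10/459 + 351/2261 = 10807/61047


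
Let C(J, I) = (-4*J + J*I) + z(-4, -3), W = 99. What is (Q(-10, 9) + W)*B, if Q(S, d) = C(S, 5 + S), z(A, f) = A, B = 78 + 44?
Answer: 22570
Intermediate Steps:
B = 122
C(J, I) = -4 - 4*J + I*J (C(J, I) = (-4*J + J*I) - 4 = (-4*J + I*J) - 4 = -4 - 4*J + I*J)
Q(S, d) = -4 - 4*S + S*(5 + S) (Q(S, d) = -4 - 4*S + (5 + S)*S = -4 - 4*S + S*(5 + S))
(Q(-10, 9) + W)*B = ((-4 - 10 + (-10)²) + 99)*122 = ((-4 - 10 + 100) + 99)*122 = (86 + 99)*122 = 185*122 = 22570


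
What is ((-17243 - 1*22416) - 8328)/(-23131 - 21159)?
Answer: 47987/44290 ≈ 1.0835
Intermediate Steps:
((-17243 - 1*22416) - 8328)/(-23131 - 21159) = ((-17243 - 22416) - 8328)/(-44290) = (-39659 - 8328)*(-1/44290) = -47987*(-1/44290) = 47987/44290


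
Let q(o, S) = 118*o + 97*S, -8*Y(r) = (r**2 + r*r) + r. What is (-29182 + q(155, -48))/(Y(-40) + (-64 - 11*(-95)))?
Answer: -7774/293 ≈ -26.532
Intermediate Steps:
Y(r) = -r**2/4 - r/8 (Y(r) = -((r**2 + r*r) + r)/8 = -((r**2 + r**2) + r)/8 = -(2*r**2 + r)/8 = -(r + 2*r**2)/8 = -r**2/4 - r/8)
q(o, S) = 97*S + 118*o
(-29182 + q(155, -48))/(Y(-40) + (-64 - 11*(-95))) = (-29182 + (97*(-48) + 118*155))/(-1/8*(-40)*(1 + 2*(-40)) + (-64 - 11*(-95))) = (-29182 + (-4656 + 18290))/(-1/8*(-40)*(1 - 80) + (-64 + 1045)) = (-29182 + 13634)/(-1/8*(-40)*(-79) + 981) = -15548/(-395 + 981) = -15548/586 = -15548*1/586 = -7774/293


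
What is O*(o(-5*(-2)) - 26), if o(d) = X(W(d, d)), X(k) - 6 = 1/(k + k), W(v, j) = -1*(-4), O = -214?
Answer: 17013/4 ≈ 4253.3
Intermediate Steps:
W(v, j) = 4
X(k) = 6 + 1/(2*k) (X(k) = 6 + 1/(k + k) = 6 + 1/(2*k))
o(d) = 49/8 (o(d) = 6 + (½)/4 = 6 + (½)*(¼) = 6 + ⅛ = 49/8)
O*(o(-5*(-2)) - 26) = -214*(49/8 - 26) = -214*(-159/8) = 17013/4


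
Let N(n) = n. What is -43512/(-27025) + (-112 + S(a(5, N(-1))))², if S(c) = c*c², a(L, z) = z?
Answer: 345125737/27025 ≈ 12771.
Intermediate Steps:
S(c) = c³
-43512/(-27025) + (-112 + S(a(5, N(-1))))² = -43512/(-27025) + (-112 + (-1)³)² = -43512*(-1/27025) + (-112 - 1)² = 43512/27025 + (-113)² = 43512/27025 + 12769 = 345125737/27025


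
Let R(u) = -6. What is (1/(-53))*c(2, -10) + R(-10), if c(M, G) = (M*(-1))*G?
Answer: -338/53 ≈ -6.3774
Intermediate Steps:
c(M, G) = -G*M (c(M, G) = (-M)*G = -G*M)
(1/(-53))*c(2, -10) + R(-10) = (1/(-53))*(-1*(-10)*2) - 6 = (1*(-1/53))*20 - 6 = -1/53*20 - 6 = -20/53 - 6 = -338/53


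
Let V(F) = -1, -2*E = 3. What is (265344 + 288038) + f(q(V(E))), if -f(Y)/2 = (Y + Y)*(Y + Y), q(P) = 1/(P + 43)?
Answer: 244041460/441 ≈ 5.5338e+5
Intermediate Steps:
E = -3/2 (E = -½*3 = -3/2 ≈ -1.5000)
q(P) = 1/(43 + P)
f(Y) = -8*Y² (f(Y) = -2*(Y + Y)*(Y + Y) = -2*2*Y*2*Y = -8*Y²)
(265344 + 288038) + f(q(V(E))) = (265344 + 288038) - 8/(43 - 1)² = 553382 - 8*(1/42)² = 553382 - 8*1/1764 = 553382 - 2/441 = 244041460/441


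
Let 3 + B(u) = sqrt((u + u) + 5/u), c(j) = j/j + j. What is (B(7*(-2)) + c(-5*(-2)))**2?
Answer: (112 + I*sqrt(5558))**2/196 ≈ 35.643 + 85.202*I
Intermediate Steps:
c(j) = 1 + j
B(u) = -3 + sqrt(2*u + 5/u) (B(u) = -3 + sqrt((u + u) + 5/u) = -3 + sqrt(2*u + 5/u))
(B(7*(-2)) + c(-5*(-2)))**2 = ((-3 + sqrt(2*(7*(-2)) + 5/((7*(-2))))) + (1 - 5*(-2)))**2 = ((-3 + sqrt(2*(-14) + 5/(-14))) + (1 + 10))**2 = ((-3 + sqrt(-28 + 5*(-1/14))) + 11)**2 = ((-3 + sqrt(-28 - 5/14)) + 11)**2 = ((-3 + sqrt(-397/14)) + 11)**2 = ((-3 + I*sqrt(5558)/14) + 11)**2 = (8 + I*sqrt(5558)/14)**2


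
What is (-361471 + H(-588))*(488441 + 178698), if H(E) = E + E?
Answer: -241935956933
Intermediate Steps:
H(E) = 2*E
(-361471 + H(-588))*(488441 + 178698) = (-361471 + 2*(-588))*(488441 + 178698) = (-361471 - 1176)*667139 = -362647*667139 = -241935956933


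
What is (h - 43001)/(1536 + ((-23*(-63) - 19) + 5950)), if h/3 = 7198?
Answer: -21407/8916 ≈ -2.4010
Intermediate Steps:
h = 21594 (h = 3*7198 = 21594)
(h - 43001)/(1536 + ((-23*(-63) - 19) + 5950)) = (21594 - 43001)/(1536 + ((-23*(-63) - 19) + 5950)) = -21407/(1536 + ((1449 - 19) + 5950)) = -21407/(1536 + (1430 + 5950)) = -21407/(1536 + 7380) = -21407/8916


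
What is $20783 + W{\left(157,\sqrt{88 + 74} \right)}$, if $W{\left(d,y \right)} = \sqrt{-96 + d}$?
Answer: $20783 + \sqrt{61} \approx 20791.0$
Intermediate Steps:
$20783 + W{\left(157,\sqrt{88 + 74} \right)} = 20783 + \sqrt{-96 + 157} = 20783 + \sqrt{61}$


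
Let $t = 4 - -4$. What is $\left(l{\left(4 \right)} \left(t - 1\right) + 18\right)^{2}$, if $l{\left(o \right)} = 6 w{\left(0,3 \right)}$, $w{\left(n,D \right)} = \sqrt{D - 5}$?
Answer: $-3204 + 1512 i \sqrt{2} \approx -3204.0 + 2138.3 i$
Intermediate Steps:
$t = 8$ ($t = 4 + 4 = 8$)
$w{\left(n,D \right)} = \sqrt{-5 + D}$
$l{\left(o \right)} = 6 i \sqrt{2}$ ($l{\left(o \right)} = 6 \sqrt{-5 + 3} = 6 \sqrt{-2} = 6 i \sqrt{2}$)
$\left(l{\left(4 \right)} \left(t - 1\right) + 18\right)^{2} = \left(6 i \sqrt{2} \left(8 - 1\right) + 18\right)^{2} = \left(6 i \sqrt{2} \cdot 7 + 18\right)^{2} = \left(42 i \sqrt{2} + 18\right)^{2} = \left(18 + 42 i \sqrt{2}\right)^{2}$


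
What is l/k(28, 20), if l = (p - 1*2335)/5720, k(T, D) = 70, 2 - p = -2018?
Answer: -9/11440 ≈ -0.00078671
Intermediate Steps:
p = 2020 (p = 2 - 1*(-2018) = 2 + 2018 = 2020)
l = -63/1144 (l = (2020 - 1*2335)/5720 = (2020 - 2335)*(1/5720) = -315*1/5720 = -63/1144 ≈ -0.055070)
l/k(28, 20) = -63/1144/70 = -63/1144*1/70 = -9/11440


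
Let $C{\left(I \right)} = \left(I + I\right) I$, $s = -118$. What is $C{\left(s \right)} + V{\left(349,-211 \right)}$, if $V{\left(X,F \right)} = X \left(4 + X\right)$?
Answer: $151045$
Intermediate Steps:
$C{\left(I \right)} = 2 I^{2}$ ($C{\left(I \right)} = 2 I I = 2 I^{2}$)
$C{\left(s \right)} + V{\left(349,-211 \right)} = 2 \left(-118\right)^{2} + 349 \left(4 + 349\right) = 2 \cdot 13924 + 349 \cdot 353 = 27848 + 123197 = 151045$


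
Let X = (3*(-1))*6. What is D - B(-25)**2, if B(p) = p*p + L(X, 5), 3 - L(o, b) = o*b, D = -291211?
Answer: -806735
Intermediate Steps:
X = -18 (X = -3*6 = -18)
L(o, b) = 3 - b*o (L(o, b) = 3 - o*b = 3 - b*o)
B(p) = 93 + p**2 (B(p) = p*p + (3 - 1*5*(-18)) = p**2 + (3 + 90) = p**2 + 93 = 93 + p**2)
D - B(-25)**2 = -291211 - (93 + (-25)**2)**2 = -291211 - (93 + 625)**2 = -291211 - 1*718**2 = -291211 - 1*515524 = -291211 - 515524 = -806735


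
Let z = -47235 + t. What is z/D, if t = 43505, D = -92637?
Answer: 3730/92637 ≈ 0.040265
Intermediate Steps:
z = -3730 (z = -47235 + 43505 = -3730)
z/D = -3730/(-92637) = -3730*(-1/92637) = 3730/92637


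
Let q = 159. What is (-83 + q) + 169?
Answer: 245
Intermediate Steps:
(-83 + q) + 169 = (-83 + 159) + 169 = 76 + 169 = 245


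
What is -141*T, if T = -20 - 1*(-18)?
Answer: 282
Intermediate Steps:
T = -2 (T = -20 + 18 = -2)
-141*T = -141*(-2) = 282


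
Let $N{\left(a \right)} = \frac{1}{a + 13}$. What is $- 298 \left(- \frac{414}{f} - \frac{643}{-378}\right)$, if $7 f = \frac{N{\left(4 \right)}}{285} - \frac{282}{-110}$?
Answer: $\frac{62041288861}{184464} \approx 3.3633 \cdot 10^{5}$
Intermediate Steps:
$N{\left(a \right)} = \frac{1}{13 + a}$
$f = \frac{3904}{10659}$ ($f = \frac{\frac{1}{\left(13 + 4\right) 285} - \frac{282}{-110}}{7} = \frac{\frac{1}{17} \cdot \frac{1}{285} - - \frac{141}{55}}{7} = \frac{\frac{1}{17} \cdot \frac{1}{285} + \frac{141}{55}}{7} = \frac{\frac{1}{4845} + \frac{141}{55}}{7} = \frac{1}{7} \cdot \frac{27328}{10659} = \frac{3904}{10659} \approx 0.36626$)
$- 298 \left(- \frac{414}{f} - \frac{643}{-378}\right) = - 298 \left(- \frac{414}{\frac{3904}{10659}} - \frac{643}{-378}\right) = - 298 \left(\left(-414\right) \frac{10659}{3904} - - \frac{643}{378}\right) = - 298 \left(- \frac{2206413}{1952} + \frac{643}{378}\right) = \left(-298\right) \left(- \frac{416384489}{368928}\right) = \frac{62041288861}{184464}$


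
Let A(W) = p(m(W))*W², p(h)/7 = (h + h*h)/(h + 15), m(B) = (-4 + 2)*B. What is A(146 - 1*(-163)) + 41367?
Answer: -28314155889/67 ≈ -4.2260e+8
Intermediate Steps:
m(B) = -2*B
p(h) = 7*(h + h²)/(15 + h) (p(h) = 7*((h + h*h)/(h + 15)) = 7*((h + h²)/(15 + h)) = 7*(h + h²)/(15 + h))
A(W) = -14*W³*(1 - 2*W)/(15 - 2*W) (A(W) = (7*(-2*W)*(1 - 2*W)/(15 - 2*W))*W² = (-14*W*(1 - 2*W)/(15 - 2*W))*W² = -14*W³*(1 - 2*W)/(15 - 2*W))
A(146 - 1*(-163)) + 41367 = (146 - 1*(-163))³*(14 - 28*(146 - 1*(-163)))/(-15 + 2*(146 - 1*(-163))) + 41367 = (146 + 163)³*(14 - 28*(146 + 163))/(-15 + 2*(146 + 163)) + 41367 = 309³*(14 - 28*309)/(-15 + 2*309) + 41367 = 29503629*(14 - 8652)/(-15 + 618) + 41367 = 29503629*(-8638)/603 + 41367 = 29503629*(1/603)*(-8638) + 41367 = -28316927478/67 + 41367 = -28314155889/67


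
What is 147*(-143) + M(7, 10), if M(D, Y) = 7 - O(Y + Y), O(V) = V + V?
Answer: -21054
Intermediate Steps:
O(V) = 2*V
M(D, Y) = 7 - 4*Y (M(D, Y) = 7 - 2*(Y + Y) = 7 - 2*2*Y = 7 - 4*Y)
147*(-143) + M(7, 10) = 147*(-143) + (7 - 4*10) = -21021 + (7 - 40) = -21021 - 33 = -21054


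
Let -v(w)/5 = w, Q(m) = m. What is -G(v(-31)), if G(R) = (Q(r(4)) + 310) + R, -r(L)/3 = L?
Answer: -453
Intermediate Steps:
r(L) = -3*L
v(w) = -5*w
G(R) = 298 + R (G(R) = (-3*4 + 310) + R = (-12 + 310) + R = 298 + R)
-G(v(-31)) = -(298 - 5*(-31)) = -(298 + 155) = -1*453 = -453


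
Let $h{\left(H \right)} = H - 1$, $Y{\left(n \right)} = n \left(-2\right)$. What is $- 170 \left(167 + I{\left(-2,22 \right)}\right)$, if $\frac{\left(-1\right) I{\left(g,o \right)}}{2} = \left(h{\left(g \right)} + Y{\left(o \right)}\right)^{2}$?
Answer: $722670$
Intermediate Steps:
$Y{\left(n \right)} = - 2 n$
$h{\left(H \right)} = -1 + H$
$I{\left(g,o \right)} = - 2 \left(-1 + g - 2 o\right)^{2}$ ($I{\left(g,o \right)} = - 2 \left(\left(-1 + g\right) - 2 o\right)^{2} = - 2 \left(-1 + g - 2 o\right)^{2}$)
$- 170 \left(167 + I{\left(-2,22 \right)}\right) = - 170 \left(167 - 2 \left(1 - -2 + 2 \cdot 22\right)^{2}\right) = - 170 \left(167 - 2 \left(1 + 2 + 44\right)^{2}\right) = - 170 \left(167 - 2 \cdot 47^{2}\right) = - 170 \left(167 - 4418\right) = \left(-170\right) \left(-4251\right) = 722670$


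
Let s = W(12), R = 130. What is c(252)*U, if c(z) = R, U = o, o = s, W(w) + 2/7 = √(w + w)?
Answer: -260/7 + 260*√6 ≈ 599.72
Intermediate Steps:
W(w) = -2/7 + √2*√w (W(w) = -2/7 + √(w + w) = -2/7 + √(2*w) = -2/7 + √2*√w)
s = -2/7 + 2*√6 (s = -2/7 + √2*√12 = -2/7 + √2*(2*√3) = -2/7 + 2*√6 ≈ 4.6133)
o = -2/7 + 2*√6 ≈ 4.6133
U = -2/7 + 2*√6 ≈ 4.6133
c(z) = 130
c(252)*U = 130*(-2/7 + 2*√6) = -260/7 + 260*√6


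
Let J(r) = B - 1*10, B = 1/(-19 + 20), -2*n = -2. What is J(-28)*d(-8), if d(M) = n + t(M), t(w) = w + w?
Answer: 135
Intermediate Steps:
t(w) = 2*w
n = 1 (n = -½*(-2) = 1)
d(M) = 1 + 2*M
B = 1 (B = 1/1 = 1)
J(r) = -9 (J(r) = 1 - 1*10 = 1 - 10 = -9)
J(-28)*d(-8) = -9*(1 + 2*(-8)) = -9*(1 - 16) = -9*(-15) = 135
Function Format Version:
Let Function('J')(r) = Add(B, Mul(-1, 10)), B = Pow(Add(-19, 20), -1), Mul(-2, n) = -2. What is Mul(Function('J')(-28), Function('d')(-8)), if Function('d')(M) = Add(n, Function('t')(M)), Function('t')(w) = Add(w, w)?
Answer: 135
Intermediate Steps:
Function('t')(w) = Mul(2, w)
n = 1 (n = Mul(Rational(-1, 2), -2) = 1)
Function('d')(M) = Add(1, Mul(2, M))
B = 1 (B = Pow(1, -1) = 1)
Function('J')(r) = -9 (Function('J')(r) = Add(1, Mul(-1, 10)) = Add(1, -10) = -9)
Mul(Function('J')(-28), Function('d')(-8)) = Mul(-9, Add(1, Mul(2, -8))) = Mul(-9, Add(1, -16)) = Mul(-9, -15) = 135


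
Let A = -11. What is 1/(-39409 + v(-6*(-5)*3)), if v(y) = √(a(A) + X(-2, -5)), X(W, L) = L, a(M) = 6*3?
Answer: -39409/1553069268 - √13/1553069268 ≈ -2.5377e-5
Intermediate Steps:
a(M) = 18
v(y) = √13 (v(y) = √(18 - 5) = √13)
1/(-39409 + v(-6*(-5)*3)) = 1/(-39409 + √13)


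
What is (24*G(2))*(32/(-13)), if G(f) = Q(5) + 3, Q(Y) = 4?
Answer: -5376/13 ≈ -413.54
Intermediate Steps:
G(f) = 7 (G(f) = 4 + 3 = 7)
(24*G(2))*(32/(-13)) = (24*7)*(32/(-13)) = 168*(32*(-1/13)) = 168*(-32/13) = -5376/13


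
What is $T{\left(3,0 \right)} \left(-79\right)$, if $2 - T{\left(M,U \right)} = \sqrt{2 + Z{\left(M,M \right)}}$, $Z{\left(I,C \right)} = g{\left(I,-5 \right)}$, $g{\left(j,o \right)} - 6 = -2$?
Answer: $-158 + 79 \sqrt{6} \approx 35.51$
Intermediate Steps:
$g{\left(j,o \right)} = 4$ ($g{\left(j,o \right)} = 6 - 2 = 4$)
$Z{\left(I,C \right)} = 4$
$T{\left(M,U \right)} = 2 - \sqrt{6}$ ($T{\left(M,U \right)} = 2 - \sqrt{2 + 4} = 2 - \sqrt{6}$)
$T{\left(3,0 \right)} \left(-79\right) = \left(2 - \sqrt{6}\right) \left(-79\right) = -158 + 79 \sqrt{6}$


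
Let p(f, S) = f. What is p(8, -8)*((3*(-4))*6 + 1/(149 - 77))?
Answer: -5183/9 ≈ -575.89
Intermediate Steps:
p(8, -8)*((3*(-4))*6 + 1/(149 - 77)) = 8*((3*(-4))*6 + 1/(149 - 77)) = 8*(-12*6 + 1/72) = 8*(-72 + 1/72) = 8*(-5183/72) = -5183/9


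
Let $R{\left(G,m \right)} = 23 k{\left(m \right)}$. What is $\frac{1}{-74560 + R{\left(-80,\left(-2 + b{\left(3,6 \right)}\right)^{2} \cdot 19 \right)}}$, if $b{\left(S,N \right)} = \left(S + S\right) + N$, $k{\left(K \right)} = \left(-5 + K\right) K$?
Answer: $\frac{1}{82736940} \approx 1.2087 \cdot 10^{-8}$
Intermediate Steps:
$k{\left(K \right)} = K \left(-5 + K\right)$
$b{\left(S,N \right)} = N + 2 S$ ($b{\left(S,N \right)} = 2 S + N = N + 2 S$)
$R{\left(G,m \right)} = 23 m \left(-5 + m\right)$
$\frac{1}{-74560 + R{\left(-80,\left(-2 + b{\left(3,6 \right)}\right)^{2} \cdot 19 \right)}} = \frac{1}{-74560 + 23 \left(-2 + \left(6 + 2 \cdot 3\right)\right)^{2} \cdot 19 \left(-5 + \left(-2 + \left(6 + 2 \cdot 3\right)\right)^{2} \cdot 19\right)} = \frac{1}{-74560 + 23 \left(-2 + \left(6 + 6\right)\right)^{2} \cdot 19 \left(-5 + \left(-2 + \left(6 + 6\right)\right)^{2} \cdot 19\right)} = \frac{1}{-74560 + 23 \left(-2 + 12\right)^{2} \cdot 19 \left(-5 + \left(-2 + 12\right)^{2} \cdot 19\right)} = \frac{1}{-74560 + 23 \cdot 10^{2} \cdot 19 \left(-5 + 10^{2} \cdot 19\right)} = \frac{1}{-74560 + 23 \cdot 100 \cdot 19 \left(-5 + 100 \cdot 19\right)} = \frac{1}{-74560 + 23 \cdot 1900 \left(-5 + 1900\right)} = \frac{1}{-74560 + 23 \cdot 1900 \cdot 1895} = \frac{1}{-74560 + 82811500} = \frac{1}{82736940}$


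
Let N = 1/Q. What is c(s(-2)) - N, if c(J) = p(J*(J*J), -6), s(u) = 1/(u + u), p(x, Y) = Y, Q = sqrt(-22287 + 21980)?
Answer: -6 + I*sqrt(307)/307 ≈ -6.0 + 0.057073*I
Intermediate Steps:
Q = I*sqrt(307) (Q = sqrt(-307) = I*sqrt(307) ≈ 17.521*I)
s(u) = 1/(2*u)
c(J) = -6
N = -I*sqrt(307)/307 (N = 1/(I*sqrt(307)) = -I*sqrt(307)/307 ≈ -0.057073*I)
c(s(-2)) - N = -6 - (-1)*I*sqrt(307)/307 = -6 + I*sqrt(307)/307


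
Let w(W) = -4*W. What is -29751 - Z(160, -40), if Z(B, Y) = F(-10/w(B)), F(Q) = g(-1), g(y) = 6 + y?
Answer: -29756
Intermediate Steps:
F(Q) = 5 (F(Q) = 6 - 1 = 5)
Z(B, Y) = 5
-29751 - Z(160, -40) = -29751 - 1*5 = -29751 - 5 = -29756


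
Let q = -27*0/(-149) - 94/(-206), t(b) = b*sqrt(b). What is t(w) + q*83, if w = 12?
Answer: 3901/103 + 24*sqrt(3) ≈ 79.443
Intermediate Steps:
t(b) = b**(3/2)
q = 47/103 (q = 0*(-1/149) - 94*(-1/206) = 0 + 47/103 = 47/103 ≈ 0.45631)
t(w) + q*83 = 12**(3/2) + (47/103)*83 = 24*sqrt(3) + 3901/103 = 3901/103 + 24*sqrt(3)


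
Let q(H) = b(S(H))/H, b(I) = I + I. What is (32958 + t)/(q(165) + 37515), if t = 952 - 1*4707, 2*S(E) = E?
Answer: 29203/37516 ≈ 0.77841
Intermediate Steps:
S(E) = E/2
t = -3755 (t = 952 - 4707 = -3755)
b(I) = 2*I
q(H) = 1 (q(H) = (2*(H/2))/H = H/H = 1)
(32958 + t)/(q(165) + 37515) = (32958 - 3755)/(1 + 37515) = 29203/37516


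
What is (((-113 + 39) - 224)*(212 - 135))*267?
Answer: -6126582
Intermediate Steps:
(((-113 + 39) - 224)*(212 - 135))*267 = ((-74 - 224)*77)*267 = -298*77*267 = -22946*267 = -6126582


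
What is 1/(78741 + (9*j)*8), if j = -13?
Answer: 1/77805 ≈ 1.2853e-5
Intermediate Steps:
1/(78741 + (9*j)*8) = 1/(78741 + (9*(-13))*8) = 1/(78741 - 117*8) = 1/(78741 - 936) = 1/77805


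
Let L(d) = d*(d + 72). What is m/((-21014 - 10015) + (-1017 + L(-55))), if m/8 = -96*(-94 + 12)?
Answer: -62976/32981 ≈ -1.9095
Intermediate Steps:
L(d) = d*(72 + d)
m = 62976 (m = 8*(-96*(-94 + 12)) = 8*(-96*(-82)) = 8*7872 = 62976)
m/((-21014 - 10015) + (-1017 + L(-55))) = 62976/((-21014 - 10015) + (-1017 - 55*(72 - 55))) = 62976/(-31029 + (-1017 - 55*17)) = 62976/(-31029 + (-1017 - 935)) = 62976/(-31029 - 1952) = 62976/(-32981) = 62976*(-1/32981) = -62976/32981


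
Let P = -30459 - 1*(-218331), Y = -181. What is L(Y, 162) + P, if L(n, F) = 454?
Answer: 188326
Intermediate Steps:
P = 187872 (P = -30459 + 218331 = 187872)
L(Y, 162) + P = 454 + 187872 = 188326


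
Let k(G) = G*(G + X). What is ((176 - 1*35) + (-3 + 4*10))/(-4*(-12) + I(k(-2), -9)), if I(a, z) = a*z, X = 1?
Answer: 89/15 ≈ 5.9333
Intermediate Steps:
k(G) = G*(1 + G) (k(G) = G*(G + 1) = G*(1 + G))
((176 - 1*35) + (-3 + 4*10))/(-4*(-12) + I(k(-2), -9)) = ((176 - 1*35) + (-3 + 4*10))/(-4*(-12) - 2*(1 - 2)*(-9)) = ((176 - 35) + (-3 + 40))/(48 - 2*(-1)*(-9)) = (141 + 37)/(48 + 2*(-9)) = 178/(48 - 18) = 178/30 = 178*(1/30) = 89/15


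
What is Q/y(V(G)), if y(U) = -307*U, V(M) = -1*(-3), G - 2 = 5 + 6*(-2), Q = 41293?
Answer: -41293/921 ≈ -44.835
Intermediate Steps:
G = -5 (G = 2 + (5 + 6*(-2)) = 2 + (5 - 12) = 2 - 7 = -5)
V(M) = 3
Q/y(V(G)) = 41293/((-307*3)) = 41293/(-921) = 41293*(-1/921) = -41293/921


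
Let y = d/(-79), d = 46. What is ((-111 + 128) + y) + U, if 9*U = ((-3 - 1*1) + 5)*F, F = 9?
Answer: 1376/79 ≈ 17.418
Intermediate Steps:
U = 1 (U = (((-3 - 1*1) + 5)*9)/9 = (((-3 - 1) + 5)*9)/9 = ((-4 + 5)*9)/9 = (1*9)/9 = (⅑)*9 = 1)
y = -46/79 (y = 46/(-79) = 46*(-1/79) = -46/79 ≈ -0.58228)
((-111 + 128) + y) + U = ((-111 + 128) - 46/79) + 1 = (17 - 46/79) + 1 = 1297/79 + 1 = 1376/79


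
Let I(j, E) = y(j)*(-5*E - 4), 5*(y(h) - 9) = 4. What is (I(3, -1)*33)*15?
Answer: 4851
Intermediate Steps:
y(h) = 49/5 (y(h) = 9 + (1/5)*4 = 9 + 4/5 = 49/5)
I(j, E) = -196/5 - 49*E (I(j, E) = 49*(-5*E - 4)/5 = 49*(-4 - 5*E)/5 = -196/5 - 49*E)
(I(3, -1)*33)*15 = ((-196/5 - 49*(-1))*33)*15 = ((-196/5 + 49)*33)*15 = ((49/5)*33)*15 = (1617/5)*15 = 4851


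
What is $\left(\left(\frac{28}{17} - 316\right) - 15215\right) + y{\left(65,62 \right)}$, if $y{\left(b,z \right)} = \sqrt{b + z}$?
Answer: $- \frac{263999}{17} + \sqrt{127} \approx -15518.0$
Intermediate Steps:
$\left(\left(\frac{28}{17} - 316\right) - 15215\right) + y{\left(65,62 \right)} = \left(\left(\frac{28}{17} - 316\right) - 15215\right) + \sqrt{65 + 62} = \left(\left(28 \cdot \frac{1}{17} - 316\right) - 15215\right) + \sqrt{127} = \left(\left(\frac{28}{17} - 316\right) - 15215\right) + \sqrt{127} = \left(- \frac{5344}{17} - 15215\right) + \sqrt{127} = - \frac{263999}{17} + \sqrt{127}$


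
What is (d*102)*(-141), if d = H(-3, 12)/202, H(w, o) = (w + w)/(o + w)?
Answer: 4794/101 ≈ 47.465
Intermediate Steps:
H(w, o) = 2*w/(o + w) (H(w, o) = (2*w)/(o + w) = 2*w/(o + w))
d = -1/303 (d = (2*(-3)/(12 - 3))/202 = (2*(-3)/9)*(1/202) = (2*(-3)*(1/9))*(1/202) = -2/3*1/202 = -1/303 ≈ -0.0033003)
(d*102)*(-141) = -1/303*102*(-141) = -34/101*(-141) = 4794/101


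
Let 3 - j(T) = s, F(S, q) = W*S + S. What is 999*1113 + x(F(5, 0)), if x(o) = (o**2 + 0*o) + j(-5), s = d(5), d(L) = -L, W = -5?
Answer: 1112295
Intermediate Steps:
s = -5 (s = -1*5 = -5)
F(S, q) = -4*S (F(S, q) = -5*S + S = -4*S)
j(T) = 8 (j(T) = 3 - 1*(-5) = 3 + 5 = 8)
x(o) = 8 + o**2 (x(o) = (o**2 + 0*o) + 8 = (o**2 + 0) + 8 = o**2 + 8 = 8 + o**2)
999*1113 + x(F(5, 0)) = 999*1113 + (8 + (-4*5)**2) = 1111887 + (8 + (-20)**2) = 1111887 + (8 + 400) = 1111887 + 408 = 1112295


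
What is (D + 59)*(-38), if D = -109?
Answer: 1900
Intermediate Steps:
(D + 59)*(-38) = (-109 + 59)*(-38) = -50*(-38) = 1900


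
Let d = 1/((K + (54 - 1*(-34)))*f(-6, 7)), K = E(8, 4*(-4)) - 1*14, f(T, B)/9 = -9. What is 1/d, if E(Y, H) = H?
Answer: -4698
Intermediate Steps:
f(T, B) = -81 (f(T, B) = 9*(-9) = -81)
K = -30 (K = 4*(-4) - 1*14 = -16 - 14 = -30)
d = -1/4698 (d = 1/((-30 + (54 - 1*(-34)))*(-81)) = 1/((-30 + (54 + 34))*(-81)) = 1/((-30 + 88)*(-81)) = 1/(58*(-81)) = 1/(-4698) = -1/4698 ≈ -0.00021286)
1/d = 1/(-1/4698) = -4698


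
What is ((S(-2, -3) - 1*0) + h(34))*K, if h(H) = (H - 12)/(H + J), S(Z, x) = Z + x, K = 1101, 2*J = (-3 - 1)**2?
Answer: -34498/7 ≈ -4928.3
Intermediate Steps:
J = 8 (J = (-3 - 1)**2/2 = (1/2)*(-4)**2 = (1/2)*16 = 8)
h(H) = (-12 + H)/(8 + H) (h(H) = (H - 12)/(H + 8) = (-12 + H)/(8 + H))
((S(-2, -3) - 1*0) + h(34))*K = (((-2 - 3) - 1*0) + (-12 + 34)/(8 + 34))*1101 = ((-5 + 0) + 22/42)*1101 = (-5 + (1/42)*22)*1101 = (-5 + 11/21)*1101 = -94/21*1101 = -34498/7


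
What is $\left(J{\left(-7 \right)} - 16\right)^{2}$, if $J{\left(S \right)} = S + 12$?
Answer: $121$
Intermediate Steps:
$J{\left(S \right)} = 12 + S$
$\left(J{\left(-7 \right)} - 16\right)^{2} = \left(\left(12 - 7\right) - 16\right)^{2} = \left(5 - 16\right)^{2} = \left(-11\right)^{2} = 121$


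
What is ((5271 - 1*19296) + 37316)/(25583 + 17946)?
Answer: 23291/43529 ≈ 0.53507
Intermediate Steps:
((5271 - 1*19296) + 37316)/(25583 + 17946) = ((5271 - 19296) + 37316)/43529 = (-14025 + 37316)*(1/43529) = 23291*(1/43529) = 23291/43529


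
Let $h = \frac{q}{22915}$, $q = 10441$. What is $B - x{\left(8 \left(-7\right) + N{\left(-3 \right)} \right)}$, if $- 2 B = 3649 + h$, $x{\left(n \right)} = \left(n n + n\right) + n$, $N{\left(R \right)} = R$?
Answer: $- \frac{118876783}{22915} \approx -5187.7$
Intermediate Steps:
$h = \frac{10441}{22915} \approx 0.45564$
$x{\left(n \right)} = n^{2} + 2 n$ ($x{\left(n \right)} = \left(n^{2} + n\right) + n = \left(n + n^{2}\right) + n = n^{2} + 2 n$)
$B = - \frac{41813638}{22915}$ ($B = - \frac{3649 + \frac{10441}{22915}}{2} = \left(- \frac{1}{2}\right) \frac{83627276}{22915} = - \frac{41813638}{22915} \approx -1824.7$)
$B - x{\left(8 \left(-7\right) + N{\left(-3 \right)} \right)} = - \frac{41813638}{22915} - \left(8 \left(-7\right) - 3\right) \left(2 + \left(8 \left(-7\right) - 3\right)\right) = - \frac{41813638}{22915} - \left(-56 - 3\right) \left(2 - 59\right) = - \frac{41813638}{22915} - - 59 \left(2 - 59\right) = - \frac{41813638}{22915} - \left(-59\right) \left(-57\right) = - \frac{41813638}{22915} - 3363 = - \frac{118876783}{22915}$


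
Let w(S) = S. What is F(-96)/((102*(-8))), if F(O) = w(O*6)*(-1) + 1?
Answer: -577/816 ≈ -0.70711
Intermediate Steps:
F(O) = 1 - 6*O (F(O) = (O*6)*(-1) + 1 = (6*O)*(-1) + 1 = -6*O + 1 = 1 - 6*O)
F(-96)/((102*(-8))) = (1 - 6*(-96))/((102*(-8))) = (1 + 576)/(-816) = 577*(-1/816) = -577/816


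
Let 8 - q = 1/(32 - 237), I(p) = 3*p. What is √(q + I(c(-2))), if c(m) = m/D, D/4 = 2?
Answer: 3*√135505/410 ≈ 2.6935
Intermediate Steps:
D = 8 (D = 4*2 = 8)
c(m) = m/8
q = 1641/205 (q = 8 - 1/(32 - 237) = 8 - 1/(-205) = 8 - 1*(-1/205) = 8 + 1/205 = 1641/205 ≈ 8.0049)
√(q + I(c(-2))) = √(1641/205 + 3*((⅛)*(-2))) = √(1641/205 + 3*(-¼)) = √(1641/205 - ¾) = √(5949/820) = 3*√135505/410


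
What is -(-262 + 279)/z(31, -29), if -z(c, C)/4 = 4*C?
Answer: -17/464 ≈ -0.036638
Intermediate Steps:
z(c, C) = -16*C
-(-262 + 279)/z(31, -29) = -(-262 + 279)/((-16*(-29))) = -17/464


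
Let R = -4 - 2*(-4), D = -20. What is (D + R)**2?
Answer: 256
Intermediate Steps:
R = 4 (R = -4 + 8 = 4)
(D + R)**2 = (-20 + 4)**2 = (-16)**2 = 256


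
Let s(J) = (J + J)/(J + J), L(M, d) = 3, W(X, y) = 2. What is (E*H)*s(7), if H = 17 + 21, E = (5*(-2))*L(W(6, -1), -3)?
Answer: -1140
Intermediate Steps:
s(J) = 1 (s(J) = (2*J)/((2*J)) = (2*J)*(1/(2*J)) = 1)
E = -30 (E = (5*(-2))*3 = -10*3 = -30)
H = 38
(E*H)*s(7) = -30*38*1 = -1140*1 = -1140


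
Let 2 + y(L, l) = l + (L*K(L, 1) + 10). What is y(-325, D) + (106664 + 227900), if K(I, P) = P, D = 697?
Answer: 334944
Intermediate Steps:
y(L, l) = 8 + L + l (y(L, l) = -2 + (l + (L*1 + 10)) = -2 + (l + (L + 10)) = -2 + (l + (10 + L)) = -2 + (10 + L + l) = 8 + L + l)
y(-325, D) + (106664 + 227900) = (8 - 325 + 697) + (106664 + 227900) = 380 + 334564 = 334944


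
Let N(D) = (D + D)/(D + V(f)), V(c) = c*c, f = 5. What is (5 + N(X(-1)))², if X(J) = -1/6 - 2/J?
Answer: 683929/25921 ≈ 26.385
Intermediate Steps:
V(c) = c²
X(J) = -⅙ - 2/J (X(J) = -1*⅙ - 2/J = -⅙ - 2/J)
N(D) = 2*D/(25 + D) (N(D) = (D + D)/(D + 5²) = (2*D)/(D + 25) = (2*D)/(25 + D) = 2*D/(25 + D))
(5 + N(X(-1)))² = (5 + 2*((⅙)*(-12 - 1*(-1))/(-1))/(25 + (⅙)*(-12 - 1*(-1))/(-1)))² = (5 + 2*((⅙)*(-1)*(-12 + 1))/(25 + (⅙)*(-1)*(-12 + 1)))² = (5 + 2*((⅙)*(-1)*(-11))/(25 + (⅙)*(-1)*(-11)))² = (5 + 2*(11/6)/(25 + 11/6))² = (5 + 2*(11/6)/(161/6))² = (5 + 2*(11/6)*(6/161))² = (5 + 22/161)² = (827/161)² = 683929/25921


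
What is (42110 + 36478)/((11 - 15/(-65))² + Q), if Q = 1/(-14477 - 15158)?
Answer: 131197819740/210566497 ≈ 623.07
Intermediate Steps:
Q = -1/29635 (Q = 1/(-29635) = -1/29635 ≈ -3.3744e-5)
(42110 + 36478)/((11 - 15/(-65))² + Q) = (42110 + 36478)/((11 - 15/(-65))² - 1/29635) = 78588/((11 - 15*(-1/65))² - 1/29635) = 78588/((11 + 3/13)² - 1/29635) = 78588/((146/13)² - 1/29635) = 78588/(21316/169 - 1/29635) = 78588/(631699491/5008315) = 78588*(5008315/631699491) = 131197819740/210566497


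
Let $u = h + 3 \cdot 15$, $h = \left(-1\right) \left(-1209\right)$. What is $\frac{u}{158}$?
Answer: $\frac{627}{79} \approx 7.9367$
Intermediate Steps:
$h = 1209$
$u = 1254$ ($u = 1209 + 3 \cdot 15 = 1209 + 45 = 1254$)
$\frac{u}{158} = \frac{1}{158} \cdot 1254 = \frac{627}{79}$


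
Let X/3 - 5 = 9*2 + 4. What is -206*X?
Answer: -16686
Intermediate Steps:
X = 81 (X = 15 + 3*(9*2 + 4) = 15 + 3*(18 + 4) = 15 + 3*22 = 15 + 66 = 81)
-206*X = -206*81 = -16686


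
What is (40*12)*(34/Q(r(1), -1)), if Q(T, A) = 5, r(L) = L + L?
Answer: 3264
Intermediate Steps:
r(L) = 2*L
(40*12)*(34/Q(r(1), -1)) = (40*12)*(34/5) = 480*(34*(1/5)) = 480*(34/5) = 3264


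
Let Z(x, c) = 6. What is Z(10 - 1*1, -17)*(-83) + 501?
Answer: 3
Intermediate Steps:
Z(10 - 1*1, -17)*(-83) + 501 = 6*(-83) + 501 = -498 + 501 = 3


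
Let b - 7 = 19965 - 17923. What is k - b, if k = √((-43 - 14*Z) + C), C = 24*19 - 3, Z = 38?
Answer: -2049 + I*√122 ≈ -2049.0 + 11.045*I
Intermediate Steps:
C = 453 (C = 456 - 3 = 453)
b = 2049 (b = 7 + (19965 - 17923) = 7 + 2042 = 2049)
k = I*√122 (k = √((-43 - 14*38) + 453) = √((-43 - 532) + 453) = √(-575 + 453) = √(-122) = I*√122 ≈ 11.045*I)
k - b = I*√122 - 1*2049 = I*√122 - 2049 = -2049 + I*√122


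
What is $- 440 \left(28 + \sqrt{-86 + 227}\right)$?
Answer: $-12320 - 440 \sqrt{141} \approx -17545.0$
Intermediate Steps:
$- 440 \left(28 + \sqrt{-86 + 227}\right) = - 440 \left(28 + \sqrt{141}\right) = -12320 - 440 \sqrt{141}$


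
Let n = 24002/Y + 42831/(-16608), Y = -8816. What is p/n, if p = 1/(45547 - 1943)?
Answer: -762584/176283548419 ≈ -4.3259e-6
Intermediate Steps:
n = -16171319/3050336 (n = 24002/(-8816) + 42831/(-16608) = 24002*(-1/8816) + 42831*(-1/16608) = -12001/4408 - 14277/5536 = -16171319/3050336 ≈ -5.3015)
p = 1/43604 ≈ 2.2934e-5
p/n = 1/(43604*(-16171319/3050336)) = (1/43604)*(-3050336/16171319) = -762584/176283548419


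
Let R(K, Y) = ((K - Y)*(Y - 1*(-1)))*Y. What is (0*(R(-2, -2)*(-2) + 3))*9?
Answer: 0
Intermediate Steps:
R(K, Y) = Y*(1 + Y)*(K - Y) (R(K, Y) = ((K - Y)*(Y + 1))*Y = ((K - Y)*(1 + Y))*Y = ((1 + Y)*(K - Y))*Y = Y*(1 + Y)*(K - Y))
(0*(R(-2, -2)*(-2) + 3))*9 = (0*(-2*(-2 - 1*(-2) - 1*(-2)² - 2*(-2))*(-2) + 3))*9 = (0*(-2*(-2 + 2 - 1*4 + 4)*(-2) + 3))*9 = (0*(-2*(-2 + 2 - 4 + 4)*(-2) + 3))*9 = (0*(-2*0*(-2) + 3))*9 = (0*(0*(-2) + 3))*9 = (0*(0 + 3))*9 = (0*3)*9 = 0*9 = 0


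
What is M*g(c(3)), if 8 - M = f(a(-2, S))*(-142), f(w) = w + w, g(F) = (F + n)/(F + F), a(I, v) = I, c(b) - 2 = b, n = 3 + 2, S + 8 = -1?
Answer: -560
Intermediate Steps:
S = -9 (S = -8 - 1 = -9)
n = 5
c(b) = 2 + b
g(F) = (5 + F)/(2*F) (g(F) = (F + 5)/(F + F) = (5 + F)/((2*F)) = (5 + F)*(1/(2*F)) = (5 + F)/(2*F))
f(w) = 2*w
M = -560 (M = 8 - 2*(-2)*(-142) = 8 - (-4)*(-142) = 8 - 1*568 = 8 - 568 = -560)
M*g(c(3)) = -280*(5 + (2 + 3))/(2 + 3) = -280*(5 + 5)/5 = -280*10/5 = -560*1 = -560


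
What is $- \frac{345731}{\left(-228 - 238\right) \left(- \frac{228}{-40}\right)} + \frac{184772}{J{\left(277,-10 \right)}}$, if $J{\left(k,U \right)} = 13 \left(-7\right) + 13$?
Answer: $- \frac{386520307}{172653} \approx -2238.7$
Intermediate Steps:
$J{\left(k,U \right)} = -78$ ($J{\left(k,U \right)} = -91 + 13 = -78$)
$- \frac{345731}{\left(-228 - 238\right) \left(- \frac{228}{-40}\right)} + \frac{184772}{J{\left(277,-10 \right)}} = - \frac{345731}{\left(-228 - 238\right) \left(- \frac{228}{-40}\right)} + \frac{184772}{-78} = - \frac{345731}{\left(-466\right) \left(\left(-228\right) \left(- \frac{1}{40}\right)\right)} + 184772 \left(- \frac{1}{78}\right) = - \frac{345731}{\left(-466\right) \frac{57}{10}} - \frac{92386}{39} = - \frac{345731}{- \frac{13281}{5}} - \frac{92386}{39} = \left(-345731\right) \left(- \frac{5}{13281}\right) - \frac{92386}{39} = \frac{1728655}{13281} - \frac{92386}{39} = - \frac{386520307}{172653}$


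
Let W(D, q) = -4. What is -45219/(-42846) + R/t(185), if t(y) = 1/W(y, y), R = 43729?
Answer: -2498135239/14282 ≈ -1.7492e+5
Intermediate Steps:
t(y) = -¼ (t(y) = 1/(-4) = -¼)
-45219/(-42846) + R/t(185) = -45219/(-42846) + 43729/(-¼) = -45219*(-1/42846) + 43729*(-4) = 15073/14282 - 174916 = -2498135239/14282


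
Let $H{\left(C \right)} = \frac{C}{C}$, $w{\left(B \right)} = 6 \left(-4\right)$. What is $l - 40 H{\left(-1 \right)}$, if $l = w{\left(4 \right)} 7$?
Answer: $-208$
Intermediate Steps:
$w{\left(B \right)} = -24$
$l = -168$ ($l = \left(-24\right) 7 = -168$)
$H{\left(C \right)} = 1$
$l - 40 H{\left(-1 \right)} = -168 - 40 = -208$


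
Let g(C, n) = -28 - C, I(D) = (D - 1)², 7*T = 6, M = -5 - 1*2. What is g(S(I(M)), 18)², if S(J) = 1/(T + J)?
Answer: 161772961/206116 ≈ 784.86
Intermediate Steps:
M = -7 (M = -5 - 2 = -7)
T = 6/7 (T = (⅐)*6 = 6/7 ≈ 0.85714)
I(D) = (-1 + D)²
S(J) = 1/(6/7 + J)
g(S(I(M)), 18)² = (-28 - 7/(6 + 7*(-1 - 7)²))² = (-28 - 7/(6 + 7*(-8)²))² = (-28 - 7/(6 + 7*64))² = (-28 - 7/(6 + 448))² = (-28 - 7/454)² = (-12719/454)² = 161772961/206116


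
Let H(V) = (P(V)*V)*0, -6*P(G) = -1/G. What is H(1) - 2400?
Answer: -2400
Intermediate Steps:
P(G) = 1/(6*G) (P(G) = -(-1)/(6*G) = 1/(6*G))
H(V) = 0 (H(V) = ((1/(6*V))*V)*0 = (⅙)*0 = 0)
H(1) - 2400 = 0 - 2400 = -2400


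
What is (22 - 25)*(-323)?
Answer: 969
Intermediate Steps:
(22 - 25)*(-323) = -3*(-323) = 969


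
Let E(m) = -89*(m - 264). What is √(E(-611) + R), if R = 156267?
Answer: √234142 ≈ 483.88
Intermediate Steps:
E(m) = 23496 - 89*m (E(m) = -89*(-264 + m) = 23496 - 89*m)
√(E(-611) + R) = √((23496 - 89*(-611)) + 156267) = √((23496 + 54379) + 156267) = √(77875 + 156267) = √234142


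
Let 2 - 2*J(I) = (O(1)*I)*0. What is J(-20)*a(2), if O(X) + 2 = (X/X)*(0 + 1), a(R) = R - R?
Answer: 0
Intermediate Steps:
a(R) = 0
O(X) = -1 (O(X) = -2 + (X/X)*(0 + 1) = -2 + 1*1 = -2 + 1 = -1)
J(I) = 1 (J(I) = 1 - (-I)*0/2 = 1 - ½*0 = 1 + 0 = 1)
J(-20)*a(2) = 1*0 = 0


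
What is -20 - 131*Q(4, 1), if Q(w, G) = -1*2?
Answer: 242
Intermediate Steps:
Q(w, G) = -2
-20 - 131*Q(4, 1) = -20 - 131*(-2) = -20 + 262 = 242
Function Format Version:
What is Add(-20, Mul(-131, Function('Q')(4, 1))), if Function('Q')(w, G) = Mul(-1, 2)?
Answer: 242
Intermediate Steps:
Function('Q')(w, G) = -2
Add(-20, Mul(-131, Function('Q')(4, 1))) = Add(-20, Mul(-131, -2)) = Add(-20, 262) = 242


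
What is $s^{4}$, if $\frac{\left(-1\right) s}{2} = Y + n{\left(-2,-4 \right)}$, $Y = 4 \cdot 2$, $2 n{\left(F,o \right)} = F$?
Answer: $38416$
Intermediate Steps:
$n{\left(F,o \right)} = \frac{F}{2}$
$Y = 8$
$s = -14$ ($s = - 2 \left(8 + \frac{1}{2} \left(-2\right)\right) = - 2 \left(8 - 1\right) = \left(-2\right) 7 = -14$)
$s^{4} = \left(-14\right)^{4} = 38416$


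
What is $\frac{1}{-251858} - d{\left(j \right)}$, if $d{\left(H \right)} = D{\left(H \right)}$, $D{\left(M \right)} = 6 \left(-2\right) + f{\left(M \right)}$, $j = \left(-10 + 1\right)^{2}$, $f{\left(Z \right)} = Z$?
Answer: $- \frac{17378203}{251858} \approx -69.0$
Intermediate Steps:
$j = 81$ ($j = \left(-9\right)^{2} = 81$)
$D{\left(M \right)} = -12 + M$ ($D{\left(M \right)} = 6 \left(-2\right) + M = -12 + M$)
$d{\left(H \right)} = -12 + H$
$\frac{1}{-251858} - d{\left(j \right)} = \frac{1}{-251858} - \left(-12 + 81\right) = - \frac{1}{251858} - 69 = - \frac{17378203}{251858}$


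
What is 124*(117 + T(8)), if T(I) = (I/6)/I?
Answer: 43586/3 ≈ 14529.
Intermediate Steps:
T(I) = ⅙ (T(I) = (I*(⅙))/I = (I/6)/I = ⅙)
124*(117 + T(8)) = 124*(117 + ⅙) = 124*(703/6) = 43586/3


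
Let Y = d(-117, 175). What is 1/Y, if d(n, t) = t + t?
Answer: 1/350 ≈ 0.0028571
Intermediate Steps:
d(n, t) = 2*t
Y = 350 (Y = 2*175 = 350)
1/Y = 1/350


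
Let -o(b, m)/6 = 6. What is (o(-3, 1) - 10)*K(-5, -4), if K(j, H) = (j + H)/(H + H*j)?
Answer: 207/8 ≈ 25.875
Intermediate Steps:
o(b, m) = -36 (o(b, m) = -6*6 = -36)
K(j, H) = (H + j)/(H + H*j)
(o(-3, 1) - 10)*K(-5, -4) = (-36 - 10)*((-4 - 5)/((-4)*(1 - 5))) = -(-23)*(-9)/(2*(-4)) = -(-23)*(-1)*(-9)/(2*4) = -46*(-9/16) = 207/8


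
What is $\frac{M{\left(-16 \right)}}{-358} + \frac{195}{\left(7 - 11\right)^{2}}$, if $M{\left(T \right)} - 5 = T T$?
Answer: $\frac{32817}{2864} \approx 11.458$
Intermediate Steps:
$M{\left(T \right)} = 5 + T^{2}$ ($M{\left(T \right)} = 5 + T T = 5 + T^{2}$)
$\frac{M{\left(-16 \right)}}{-358} + \frac{195}{\left(7 - 11\right)^{2}} = \frac{5 + \left(-16\right)^{2}}{-358} + \frac{195}{\left(7 - 11\right)^{2}} = \left(5 + 256\right) \left(- \frac{1}{358}\right) + \frac{195}{\left(-4\right)^{2}} = 261 \left(- \frac{1}{358}\right) + \frac{195}{16} = - \frac{261}{358} + 195 \cdot \frac{1}{16} = - \frac{261}{358} + \frac{195}{16} = \frac{32817}{2864}$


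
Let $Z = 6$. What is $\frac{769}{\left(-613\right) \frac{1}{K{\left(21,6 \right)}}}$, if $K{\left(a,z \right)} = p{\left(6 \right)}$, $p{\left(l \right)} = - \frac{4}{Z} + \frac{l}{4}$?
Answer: $- \frac{3845}{3678} \approx -1.0454$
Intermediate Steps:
$p{\left(l \right)} = - \frac{2}{3} + \frac{l}{4}$ ($p{\left(l \right)} = - \frac{4}{6} + \frac{l}{4} = \left(-4\right) \frac{1}{6} + l \frac{1}{4} = - \frac{2}{3} + \frac{l}{4}$)
$K{\left(a,z \right)} = \frac{5}{6}$ ($K{\left(a,z \right)} = - \frac{2}{3} + \frac{1}{4} \cdot 6 = - \frac{2}{3} + \frac{3}{2} = \frac{5}{6}$)
$\frac{769}{\left(-613\right) \frac{1}{K{\left(21,6 \right)}}} = \frac{769}{\left(-613\right) \frac{1}{\frac{5}{6}}} = \frac{769}{\left(-613\right) \frac{6}{5}} = \frac{769}{- \frac{3678}{5}} = 769 \left(- \frac{5}{3678}\right) = - \frac{3845}{3678}$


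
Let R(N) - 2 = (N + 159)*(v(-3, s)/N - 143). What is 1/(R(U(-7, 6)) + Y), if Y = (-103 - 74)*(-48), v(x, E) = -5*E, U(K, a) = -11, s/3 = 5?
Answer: -11/128226 ≈ -8.5786e-5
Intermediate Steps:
s = 15 (s = 3*5 = 15)
R(N) = 2 + (-143 - 75/N)*(159 + N) (R(N) = 2 + (N + 159)*((-5*15)/N - 143) = 2 + (159 + N)*(-75/N - 143) = 2 + (159 + N)*(-143 - 75/N) = 2 + (-143 - 75/N)*(159 + N))
Y = 8496 (Y = -177*(-48) = 8496)
1/(R(U(-7, 6)) + Y) = 1/((-22810 - 11925/(-11) - 143*(-11)) + 8496) = 1/((-22810 - 11925*(-1/11) + 1573) + 8496) = 1/((-22810 + 11925/11 + 1573) + 8496) = 1/(-221682/11 + 8496) = 1/(-128226/11) = -11/128226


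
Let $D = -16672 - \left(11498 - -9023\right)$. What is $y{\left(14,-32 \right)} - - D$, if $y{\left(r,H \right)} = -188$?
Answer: $-37381$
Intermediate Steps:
$D = -37193$ ($D = -16672 - \left(11498 + 9023\right) = -16672 - 20521 = -37193$)
$y{\left(14,-32 \right)} - - D = -188 - \left(-1\right) \left(-37193\right) = -188 - 37193 = -37381$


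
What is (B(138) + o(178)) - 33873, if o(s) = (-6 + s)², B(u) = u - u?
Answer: -4289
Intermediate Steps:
B(u) = 0
(B(138) + o(178)) - 33873 = (0 + (-6 + 178)²) - 33873 = (0 + 172²) - 33873 = (0 + 29584) - 33873 = 29584 - 33873 = -4289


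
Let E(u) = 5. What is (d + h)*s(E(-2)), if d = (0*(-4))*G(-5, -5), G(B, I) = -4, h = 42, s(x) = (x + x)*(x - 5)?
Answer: 0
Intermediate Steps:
s(x) = 2*x*(-5 + x) (s(x) = (2*x)*(-5 + x) = 2*x*(-5 + x))
d = 0 (d = (0*(-4))*(-4) = 0*(-4) = 0)
(d + h)*s(E(-2)) = (0 + 42)*(2*5*(-5 + 5)) = 42*(2*5*0) = 42*0 = 0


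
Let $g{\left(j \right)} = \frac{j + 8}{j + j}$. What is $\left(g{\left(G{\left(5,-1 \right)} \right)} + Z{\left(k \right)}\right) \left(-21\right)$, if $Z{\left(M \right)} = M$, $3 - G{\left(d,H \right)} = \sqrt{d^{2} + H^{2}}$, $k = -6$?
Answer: $\frac{4431}{34} + \frac{84 \sqrt{26}}{17} \approx 155.52$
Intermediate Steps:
$G{\left(d,H \right)} = 3 - \sqrt{H^{2} + d^{2}}$ ($G{\left(d,H \right)} = 3 - \sqrt{d^{2} + H^{2}} = 3 - \sqrt{H^{2} + d^{2}}$)
$g{\left(j \right)} = \frac{8 + j}{2 j}$
$\left(g{\left(G{\left(5,-1 \right)} \right)} + Z{\left(k \right)}\right) \left(-21\right) = \left(\frac{8 + \left(3 - \sqrt{\left(-1\right)^{2} + 5^{2}}\right)}{2 \left(3 - \sqrt{\left(-1\right)^{2} + 5^{2}}\right)} - 6\right) \left(-21\right) = \left(\frac{8 + \left(3 - \sqrt{1 + 25}\right)}{2 \left(3 - \sqrt{1 + 25}\right)} - 6\right) \left(-21\right) = \left(\frac{8 + \left(3 - \sqrt{26}\right)}{2 \left(3 - \sqrt{26}\right)} - 6\right) \left(-21\right) = \left(\frac{11 - \sqrt{26}}{2 \left(3 - \sqrt{26}\right)} - 6\right) \left(-21\right) = \left(-6 + \frac{11 - \sqrt{26}}{2 \left(3 - \sqrt{26}\right)}\right) \left(-21\right) = 126 - \frac{21 \left(11 - \sqrt{26}\right)}{2 \left(3 - \sqrt{26}\right)}$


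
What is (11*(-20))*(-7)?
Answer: 1540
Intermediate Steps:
(11*(-20))*(-7) = -220*(-7) = 1540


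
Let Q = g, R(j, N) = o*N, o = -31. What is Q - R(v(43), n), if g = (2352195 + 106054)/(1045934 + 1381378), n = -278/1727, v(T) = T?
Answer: -16673178793/4191967824 ≈ -3.9774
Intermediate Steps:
n = -278/1727 (n = -278*1/1727 = -278/1727 ≈ -0.16097)
g = 2458249/2427312 ≈ 1.0127
R(j, N) = -31*N
Q = 2458249/2427312 ≈ 1.0127
Q - R(v(43), n) = 2458249/2427312 - (-31)*(-278)/1727 = 2458249/2427312 - 1*8618/1727 = 2458249/2427312 - 8618/1727 = -16673178793/4191967824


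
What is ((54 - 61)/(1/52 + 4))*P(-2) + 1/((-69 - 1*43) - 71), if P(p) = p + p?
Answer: 266239/38247 ≈ 6.9610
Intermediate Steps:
P(p) = 2*p
((54 - 61)/(1/52 + 4))*P(-2) + 1/((-69 - 1*43) - 71) = ((54 - 61)/(1/52 + 4))*(2*(-2)) + 1/((-69 - 1*43) - 71) = -7/(1/52 + 4)*(-4) + 1/((-69 - 43) - 71) = -7/209/52*(-4) + 1/(-112 - 71) = -7*52/209*(-4) + 1/(-183) = -364/209*(-4) - 1/183 = 1456/209 - 1/183 = 266239/38247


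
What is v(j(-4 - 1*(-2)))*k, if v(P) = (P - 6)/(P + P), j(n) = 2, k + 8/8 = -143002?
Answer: 143003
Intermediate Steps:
k = -143003 (k = -1 - 143002 = -143003)
v(P) = (-6 + P)/(2*P) (v(P) = (-6 + P)/((2*P)) = (-6 + P)*(1/(2*P)) = (-6 + P)/(2*P))
v(j(-4 - 1*(-2)))*k = ((½)*(-6 + 2)/2)*(-143003) = ((½)*(½)*(-4))*(-143003) = -1*(-143003) = 143003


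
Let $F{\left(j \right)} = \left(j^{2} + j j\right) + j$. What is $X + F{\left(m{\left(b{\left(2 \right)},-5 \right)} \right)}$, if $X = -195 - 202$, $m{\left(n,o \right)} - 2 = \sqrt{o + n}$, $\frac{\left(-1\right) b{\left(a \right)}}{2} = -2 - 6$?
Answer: $-365 + 9 \sqrt{11} \approx -335.15$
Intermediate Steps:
$b{\left(a \right)} = 16$ ($b{\left(a \right)} = - 2 \left(-2 - 6\right) = \left(-2\right) \left(-8\right) = 16$)
$m{\left(n,o \right)} = 2 + \sqrt{n + o}$ ($m{\left(n,o \right)} = 2 + \sqrt{o + n} = 2 + \sqrt{n + o}$)
$F{\left(j \right)} = j + 2 j^{2}$ ($F{\left(j \right)} = \left(j^{2} + j^{2}\right) + j = 2 j^{2} + j = j + 2 j^{2}$)
$X = -397$ ($X = -195 - 202 = -397$)
$X + F{\left(m{\left(b{\left(2 \right)},-5 \right)} \right)} = -397 + \left(2 + \sqrt{16 - 5}\right) \left(1 + 2 \left(2 + \sqrt{16 - 5}\right)\right) = -397 + \left(2 + \sqrt{11}\right) \left(1 + 2 \left(2 + \sqrt{11}\right)\right) = -397 + \left(2 + \sqrt{11}\right) \left(1 + \left(4 + 2 \sqrt{11}\right)\right) = -397 + \left(2 + \sqrt{11}\right) \left(5 + 2 \sqrt{11}\right)$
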